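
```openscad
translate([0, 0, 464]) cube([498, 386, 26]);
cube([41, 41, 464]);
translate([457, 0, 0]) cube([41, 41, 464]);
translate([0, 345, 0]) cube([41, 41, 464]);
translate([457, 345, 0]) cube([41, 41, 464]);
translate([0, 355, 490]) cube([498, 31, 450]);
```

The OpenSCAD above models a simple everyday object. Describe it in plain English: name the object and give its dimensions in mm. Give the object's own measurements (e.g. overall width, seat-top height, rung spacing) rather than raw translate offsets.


A chair. The seat is a 498×386×26 mm slab with its top at z = 490 mm, on four 41×41 mm corner legs (flush with the seat edges, standing on z = 0). A flat backrest 31 mm thick, 450 mm tall, spans the full seat width and rises from the seat top along its +y edge, rear face flush with the rear of the seat.


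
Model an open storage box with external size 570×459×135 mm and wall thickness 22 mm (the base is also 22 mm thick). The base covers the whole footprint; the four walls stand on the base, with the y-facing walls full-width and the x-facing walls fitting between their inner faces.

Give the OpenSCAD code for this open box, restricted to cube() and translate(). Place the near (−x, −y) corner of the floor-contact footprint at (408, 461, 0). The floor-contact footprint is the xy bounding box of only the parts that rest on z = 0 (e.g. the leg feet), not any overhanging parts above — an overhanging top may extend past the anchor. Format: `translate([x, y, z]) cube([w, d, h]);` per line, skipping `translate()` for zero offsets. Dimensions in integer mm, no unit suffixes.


translate([408, 461, 0]) cube([570, 459, 22]);
translate([408, 461, 22]) cube([570, 22, 113]);
translate([408, 898, 22]) cube([570, 22, 113]);
translate([408, 483, 22]) cube([22, 415, 113]);
translate([956, 483, 22]) cube([22, 415, 113]);


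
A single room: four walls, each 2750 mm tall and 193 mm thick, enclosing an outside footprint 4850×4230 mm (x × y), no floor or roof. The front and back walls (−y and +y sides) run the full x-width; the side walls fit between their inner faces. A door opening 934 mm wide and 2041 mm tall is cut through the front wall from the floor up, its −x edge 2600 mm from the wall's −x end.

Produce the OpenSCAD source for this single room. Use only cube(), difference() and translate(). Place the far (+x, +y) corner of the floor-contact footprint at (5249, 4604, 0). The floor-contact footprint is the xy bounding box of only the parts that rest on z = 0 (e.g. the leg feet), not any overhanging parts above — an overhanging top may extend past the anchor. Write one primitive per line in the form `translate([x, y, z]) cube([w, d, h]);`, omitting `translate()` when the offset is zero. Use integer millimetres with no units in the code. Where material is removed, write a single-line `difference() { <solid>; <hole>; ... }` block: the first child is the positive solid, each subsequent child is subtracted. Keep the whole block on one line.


difference() { translate([399, 374, 0]) cube([4850, 193, 2750]); translate([2999, 374, 0]) cube([934, 193, 2041]); }
translate([399, 4411, 0]) cube([4850, 193, 2750]);
translate([399, 567, 0]) cube([193, 3844, 2750]);
translate([5056, 567, 0]) cube([193, 3844, 2750]);


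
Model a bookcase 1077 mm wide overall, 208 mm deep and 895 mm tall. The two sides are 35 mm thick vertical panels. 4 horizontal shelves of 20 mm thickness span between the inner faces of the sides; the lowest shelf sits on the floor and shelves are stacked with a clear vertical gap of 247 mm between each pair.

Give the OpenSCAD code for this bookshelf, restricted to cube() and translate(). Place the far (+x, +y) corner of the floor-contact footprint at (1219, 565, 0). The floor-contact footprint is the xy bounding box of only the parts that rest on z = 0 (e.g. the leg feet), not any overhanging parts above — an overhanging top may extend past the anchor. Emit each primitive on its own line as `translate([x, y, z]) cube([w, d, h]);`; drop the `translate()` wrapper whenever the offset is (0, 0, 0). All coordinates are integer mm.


translate([142, 357, 0]) cube([35, 208, 895]);
translate([1184, 357, 0]) cube([35, 208, 895]);
translate([177, 357, 0]) cube([1007, 208, 20]);
translate([177, 357, 267]) cube([1007, 208, 20]);
translate([177, 357, 534]) cube([1007, 208, 20]);
translate([177, 357, 801]) cube([1007, 208, 20]);


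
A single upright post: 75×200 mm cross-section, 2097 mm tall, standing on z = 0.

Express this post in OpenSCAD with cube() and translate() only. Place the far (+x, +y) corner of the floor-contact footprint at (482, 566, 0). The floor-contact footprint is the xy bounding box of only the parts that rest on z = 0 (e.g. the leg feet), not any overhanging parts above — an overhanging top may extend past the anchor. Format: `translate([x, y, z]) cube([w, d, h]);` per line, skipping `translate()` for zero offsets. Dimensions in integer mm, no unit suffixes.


translate([407, 366, 0]) cube([75, 200, 2097]);


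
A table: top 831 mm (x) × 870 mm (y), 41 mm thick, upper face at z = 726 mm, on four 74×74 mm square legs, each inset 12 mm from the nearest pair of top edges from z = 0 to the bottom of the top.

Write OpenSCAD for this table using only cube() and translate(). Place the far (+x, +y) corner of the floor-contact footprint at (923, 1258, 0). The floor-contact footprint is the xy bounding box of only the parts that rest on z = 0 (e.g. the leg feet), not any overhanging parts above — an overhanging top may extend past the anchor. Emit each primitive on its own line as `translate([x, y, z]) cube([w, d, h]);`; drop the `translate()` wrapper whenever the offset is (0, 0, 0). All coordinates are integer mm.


translate([104, 400, 685]) cube([831, 870, 41]);
translate([116, 412, 0]) cube([74, 74, 685]);
translate([849, 412, 0]) cube([74, 74, 685]);
translate([116, 1184, 0]) cube([74, 74, 685]);
translate([849, 1184, 0]) cube([74, 74, 685]);


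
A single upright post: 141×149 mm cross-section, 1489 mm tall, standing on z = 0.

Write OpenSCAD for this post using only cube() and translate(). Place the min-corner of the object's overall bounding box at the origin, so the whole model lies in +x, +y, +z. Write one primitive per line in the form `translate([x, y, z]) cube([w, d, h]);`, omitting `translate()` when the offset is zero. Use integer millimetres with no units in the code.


cube([141, 149, 1489]);


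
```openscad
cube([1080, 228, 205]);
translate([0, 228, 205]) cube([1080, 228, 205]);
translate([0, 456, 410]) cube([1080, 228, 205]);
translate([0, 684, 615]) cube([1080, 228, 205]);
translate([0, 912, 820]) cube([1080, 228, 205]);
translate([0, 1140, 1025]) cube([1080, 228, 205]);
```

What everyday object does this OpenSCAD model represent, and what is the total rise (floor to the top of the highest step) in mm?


A staircase. The total rise is 1230 mm.

6 identical blocks, each offset up and back from the previous — a staircase. Each step is 205 mm tall and there are 6 of them, so the total rise is 6 × 205 = 1230 mm.


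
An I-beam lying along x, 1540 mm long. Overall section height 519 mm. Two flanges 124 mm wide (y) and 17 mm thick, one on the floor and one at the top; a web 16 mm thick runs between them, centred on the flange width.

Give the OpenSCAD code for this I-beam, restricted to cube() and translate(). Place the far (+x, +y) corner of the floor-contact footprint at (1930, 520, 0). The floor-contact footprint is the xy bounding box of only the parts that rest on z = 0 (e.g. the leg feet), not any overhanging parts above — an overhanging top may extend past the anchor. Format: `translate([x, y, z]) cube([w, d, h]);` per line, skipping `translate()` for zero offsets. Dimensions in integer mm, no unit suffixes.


translate([390, 396, 0]) cube([1540, 124, 17]);
translate([390, 450, 17]) cube([1540, 16, 485]);
translate([390, 396, 502]) cube([1540, 124, 17]);


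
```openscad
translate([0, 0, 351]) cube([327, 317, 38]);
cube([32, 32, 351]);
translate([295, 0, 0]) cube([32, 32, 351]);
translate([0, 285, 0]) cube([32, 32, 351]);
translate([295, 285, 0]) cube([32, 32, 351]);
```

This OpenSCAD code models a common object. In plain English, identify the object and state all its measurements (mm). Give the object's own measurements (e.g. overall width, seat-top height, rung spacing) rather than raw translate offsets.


A four-legged stool. The seat is a 327×317×38 mm slab whose top surface is at z = 389 mm; four square legs, each 32×32 mm in cross-section, run from the floor (z = 0) to the underside of the seat, each flush with a corner of the seat.


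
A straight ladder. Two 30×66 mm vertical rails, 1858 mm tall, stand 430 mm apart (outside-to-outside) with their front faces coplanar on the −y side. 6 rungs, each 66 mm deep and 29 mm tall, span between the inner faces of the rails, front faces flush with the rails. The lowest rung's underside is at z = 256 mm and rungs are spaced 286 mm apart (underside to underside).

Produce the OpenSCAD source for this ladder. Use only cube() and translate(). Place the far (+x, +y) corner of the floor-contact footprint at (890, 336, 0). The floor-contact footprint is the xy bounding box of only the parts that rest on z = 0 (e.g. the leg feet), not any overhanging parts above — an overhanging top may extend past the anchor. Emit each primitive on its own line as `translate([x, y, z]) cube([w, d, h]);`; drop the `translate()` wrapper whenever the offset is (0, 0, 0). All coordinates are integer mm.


// rung span = 430 - 2*30 = 370
// rung[k] z = 256 + k*286
translate([460, 270, 0]) cube([30, 66, 1858]);
translate([860, 270, 0]) cube([30, 66, 1858]);
translate([490, 270, 256]) cube([370, 66, 29]);
translate([490, 270, 542]) cube([370, 66, 29]);
translate([490, 270, 828]) cube([370, 66, 29]);
translate([490, 270, 1114]) cube([370, 66, 29]);
translate([490, 270, 1400]) cube([370, 66, 29]);
translate([490, 270, 1686]) cube([370, 66, 29]);


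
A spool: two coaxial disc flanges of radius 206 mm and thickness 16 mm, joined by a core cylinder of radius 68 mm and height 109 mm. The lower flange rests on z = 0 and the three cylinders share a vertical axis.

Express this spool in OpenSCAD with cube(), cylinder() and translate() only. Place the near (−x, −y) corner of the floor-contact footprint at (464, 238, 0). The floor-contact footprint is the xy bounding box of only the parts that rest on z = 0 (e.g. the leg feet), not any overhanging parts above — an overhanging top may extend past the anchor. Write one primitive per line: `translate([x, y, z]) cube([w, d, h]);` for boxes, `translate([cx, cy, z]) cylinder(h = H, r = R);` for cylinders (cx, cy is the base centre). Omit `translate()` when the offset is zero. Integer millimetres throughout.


translate([670, 444, 0]) cylinder(h = 16, r = 206);
translate([670, 444, 16]) cylinder(h = 109, r = 68);
translate([670, 444, 125]) cylinder(h = 16, r = 206);


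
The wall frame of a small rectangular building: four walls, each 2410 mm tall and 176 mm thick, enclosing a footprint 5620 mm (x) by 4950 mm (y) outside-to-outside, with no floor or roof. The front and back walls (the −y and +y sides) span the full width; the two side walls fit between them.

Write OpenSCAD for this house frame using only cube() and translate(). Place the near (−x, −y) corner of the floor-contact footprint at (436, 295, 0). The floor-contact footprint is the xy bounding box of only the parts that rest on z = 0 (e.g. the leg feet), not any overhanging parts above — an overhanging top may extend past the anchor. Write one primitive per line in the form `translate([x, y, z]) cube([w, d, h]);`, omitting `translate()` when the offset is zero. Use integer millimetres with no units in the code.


translate([436, 295, 0]) cube([5620, 176, 2410]);
translate([436, 5069, 0]) cube([5620, 176, 2410]);
translate([436, 471, 0]) cube([176, 4598, 2410]);
translate([5880, 471, 0]) cube([176, 4598, 2410]);


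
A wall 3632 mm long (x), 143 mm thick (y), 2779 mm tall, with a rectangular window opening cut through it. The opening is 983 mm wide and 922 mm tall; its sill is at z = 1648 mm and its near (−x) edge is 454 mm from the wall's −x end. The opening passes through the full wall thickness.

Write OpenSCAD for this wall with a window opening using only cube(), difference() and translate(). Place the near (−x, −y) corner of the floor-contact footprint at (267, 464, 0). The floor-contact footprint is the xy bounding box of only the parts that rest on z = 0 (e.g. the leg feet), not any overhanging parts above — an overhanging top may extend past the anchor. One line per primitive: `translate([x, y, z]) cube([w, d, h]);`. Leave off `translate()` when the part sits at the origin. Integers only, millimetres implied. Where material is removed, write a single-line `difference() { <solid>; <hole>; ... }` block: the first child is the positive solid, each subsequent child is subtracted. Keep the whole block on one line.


difference() { translate([267, 464, 0]) cube([3632, 143, 2779]); translate([721, 464, 1648]) cube([983, 143, 922]); }


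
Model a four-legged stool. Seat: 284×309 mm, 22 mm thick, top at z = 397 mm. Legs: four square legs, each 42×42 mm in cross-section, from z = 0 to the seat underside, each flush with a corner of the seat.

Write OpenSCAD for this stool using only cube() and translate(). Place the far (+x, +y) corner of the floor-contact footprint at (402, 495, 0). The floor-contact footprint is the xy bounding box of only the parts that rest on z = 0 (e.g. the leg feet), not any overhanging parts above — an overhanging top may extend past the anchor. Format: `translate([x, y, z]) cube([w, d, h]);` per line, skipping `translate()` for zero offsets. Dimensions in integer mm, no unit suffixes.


translate([118, 186, 375]) cube([284, 309, 22]);
translate([118, 186, 0]) cube([42, 42, 375]);
translate([360, 186, 0]) cube([42, 42, 375]);
translate([118, 453, 0]) cube([42, 42, 375]);
translate([360, 453, 0]) cube([42, 42, 375]);


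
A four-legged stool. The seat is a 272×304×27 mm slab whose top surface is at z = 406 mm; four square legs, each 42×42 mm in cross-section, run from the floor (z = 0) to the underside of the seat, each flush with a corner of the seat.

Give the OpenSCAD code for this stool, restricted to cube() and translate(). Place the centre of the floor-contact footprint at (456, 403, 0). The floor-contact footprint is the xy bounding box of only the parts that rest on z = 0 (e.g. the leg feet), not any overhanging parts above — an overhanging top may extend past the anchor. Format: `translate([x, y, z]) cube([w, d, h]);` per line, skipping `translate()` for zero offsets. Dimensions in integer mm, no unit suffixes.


translate([320, 251, 379]) cube([272, 304, 27]);
translate([320, 251, 0]) cube([42, 42, 379]);
translate([550, 251, 0]) cube([42, 42, 379]);
translate([320, 513, 0]) cube([42, 42, 379]);
translate([550, 513, 0]) cube([42, 42, 379]);


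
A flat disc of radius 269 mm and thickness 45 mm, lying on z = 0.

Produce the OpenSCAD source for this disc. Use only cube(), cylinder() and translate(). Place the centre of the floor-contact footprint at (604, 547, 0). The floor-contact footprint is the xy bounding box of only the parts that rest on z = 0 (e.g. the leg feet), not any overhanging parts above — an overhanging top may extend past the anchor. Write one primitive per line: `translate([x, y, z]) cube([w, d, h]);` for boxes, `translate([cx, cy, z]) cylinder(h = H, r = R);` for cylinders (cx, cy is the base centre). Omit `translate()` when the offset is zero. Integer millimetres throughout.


translate([604, 547, 0]) cylinder(h = 45, r = 269);


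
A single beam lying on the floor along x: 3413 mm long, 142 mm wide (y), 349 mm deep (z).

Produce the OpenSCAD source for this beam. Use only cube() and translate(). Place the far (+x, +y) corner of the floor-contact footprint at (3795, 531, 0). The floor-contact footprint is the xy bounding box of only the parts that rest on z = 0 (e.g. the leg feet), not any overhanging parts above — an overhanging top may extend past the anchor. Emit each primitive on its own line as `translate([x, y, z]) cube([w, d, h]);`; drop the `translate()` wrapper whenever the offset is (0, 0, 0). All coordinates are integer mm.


translate([382, 389, 0]) cube([3413, 142, 349]);


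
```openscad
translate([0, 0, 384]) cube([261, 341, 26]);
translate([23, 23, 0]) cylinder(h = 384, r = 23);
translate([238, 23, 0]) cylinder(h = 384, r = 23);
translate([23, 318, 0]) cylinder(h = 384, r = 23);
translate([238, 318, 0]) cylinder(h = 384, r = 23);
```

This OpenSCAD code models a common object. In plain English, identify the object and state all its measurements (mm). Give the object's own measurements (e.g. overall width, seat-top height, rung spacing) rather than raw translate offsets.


A four-legged stool. The seat is a 261×341×26 mm slab whose top surface is at z = 410 mm; four round legs, each 46 mm in diameter, run from the floor (z = 0) to the underside of the seat, each leg's axis is inset half a diameter from the nearest pair of seat edges (so the leg's bounding box is flush with the corner).


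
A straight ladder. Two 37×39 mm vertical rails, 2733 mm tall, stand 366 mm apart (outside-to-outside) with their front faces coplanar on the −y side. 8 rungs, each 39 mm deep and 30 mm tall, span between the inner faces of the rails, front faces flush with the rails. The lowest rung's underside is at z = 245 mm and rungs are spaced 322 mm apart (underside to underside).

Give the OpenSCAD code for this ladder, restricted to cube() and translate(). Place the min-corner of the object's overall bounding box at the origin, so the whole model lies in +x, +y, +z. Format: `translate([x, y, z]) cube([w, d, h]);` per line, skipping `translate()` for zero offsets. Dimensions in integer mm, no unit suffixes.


// rung span = 366 - 2*37 = 292
// rung[k] z = 245 + k*322
cube([37, 39, 2733]);
translate([329, 0, 0]) cube([37, 39, 2733]);
translate([37, 0, 245]) cube([292, 39, 30]);
translate([37, 0, 567]) cube([292, 39, 30]);
translate([37, 0, 889]) cube([292, 39, 30]);
translate([37, 0, 1211]) cube([292, 39, 30]);
translate([37, 0, 1533]) cube([292, 39, 30]);
translate([37, 0, 1855]) cube([292, 39, 30]);
translate([37, 0, 2177]) cube([292, 39, 30]);
translate([37, 0, 2499]) cube([292, 39, 30]);


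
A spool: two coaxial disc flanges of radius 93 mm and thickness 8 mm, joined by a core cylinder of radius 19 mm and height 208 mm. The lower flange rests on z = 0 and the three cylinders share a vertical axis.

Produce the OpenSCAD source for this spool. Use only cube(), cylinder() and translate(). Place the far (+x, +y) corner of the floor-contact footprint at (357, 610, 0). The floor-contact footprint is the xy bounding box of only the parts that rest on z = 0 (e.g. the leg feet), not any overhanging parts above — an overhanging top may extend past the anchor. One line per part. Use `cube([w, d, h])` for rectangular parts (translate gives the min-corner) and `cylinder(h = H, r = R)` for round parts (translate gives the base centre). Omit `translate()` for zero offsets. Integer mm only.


translate([264, 517, 0]) cylinder(h = 8, r = 93);
translate([264, 517, 8]) cylinder(h = 208, r = 19);
translate([264, 517, 216]) cylinder(h = 8, r = 93);


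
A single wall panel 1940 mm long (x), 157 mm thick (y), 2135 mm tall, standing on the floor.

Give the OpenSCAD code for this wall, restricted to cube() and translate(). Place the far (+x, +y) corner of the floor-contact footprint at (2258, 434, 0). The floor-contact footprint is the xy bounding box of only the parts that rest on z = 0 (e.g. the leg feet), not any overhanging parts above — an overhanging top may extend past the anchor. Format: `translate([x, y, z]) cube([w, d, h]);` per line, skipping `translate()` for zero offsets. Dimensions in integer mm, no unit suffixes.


translate([318, 277, 0]) cube([1940, 157, 2135]);


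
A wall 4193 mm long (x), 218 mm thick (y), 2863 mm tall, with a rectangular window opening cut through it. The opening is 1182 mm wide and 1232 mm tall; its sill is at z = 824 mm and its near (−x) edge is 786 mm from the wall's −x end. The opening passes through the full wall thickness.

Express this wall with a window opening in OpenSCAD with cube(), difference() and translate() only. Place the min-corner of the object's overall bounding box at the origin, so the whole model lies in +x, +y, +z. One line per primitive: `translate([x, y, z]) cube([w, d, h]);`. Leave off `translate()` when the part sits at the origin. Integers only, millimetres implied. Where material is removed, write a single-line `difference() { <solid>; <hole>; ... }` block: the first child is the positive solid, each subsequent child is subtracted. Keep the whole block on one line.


difference() { cube([4193, 218, 2863]); translate([786, 0, 824]) cube([1182, 218, 1232]); }


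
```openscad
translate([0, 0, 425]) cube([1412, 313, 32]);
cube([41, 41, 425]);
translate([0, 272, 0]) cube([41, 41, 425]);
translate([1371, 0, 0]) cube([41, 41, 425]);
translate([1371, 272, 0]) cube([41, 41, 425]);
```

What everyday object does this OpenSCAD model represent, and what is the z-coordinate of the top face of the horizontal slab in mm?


A bench. The seat-top height is 457 mm.

A long slab on four corner posts — a bench. The slab sits at z = 425 with thickness 32, so the top is 425 + 32 = 457 mm.


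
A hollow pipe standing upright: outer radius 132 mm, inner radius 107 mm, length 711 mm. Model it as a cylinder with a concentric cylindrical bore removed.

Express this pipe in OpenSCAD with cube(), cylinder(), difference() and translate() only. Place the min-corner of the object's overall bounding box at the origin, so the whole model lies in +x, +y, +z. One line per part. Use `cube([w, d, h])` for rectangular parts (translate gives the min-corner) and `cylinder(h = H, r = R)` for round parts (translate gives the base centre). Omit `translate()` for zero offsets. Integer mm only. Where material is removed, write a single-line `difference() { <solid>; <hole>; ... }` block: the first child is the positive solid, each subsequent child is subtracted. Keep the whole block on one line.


difference() { translate([132, 132, 0]) cylinder(h = 711, r = 132); translate([132, 132, 0]) cylinder(h = 711, r = 107); }


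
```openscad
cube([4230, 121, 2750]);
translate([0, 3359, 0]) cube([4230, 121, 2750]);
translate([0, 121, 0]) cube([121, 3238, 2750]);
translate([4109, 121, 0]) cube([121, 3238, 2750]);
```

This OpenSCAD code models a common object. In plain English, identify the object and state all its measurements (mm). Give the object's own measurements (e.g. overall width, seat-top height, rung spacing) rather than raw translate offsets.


The wall frame of a small rectangular building: four walls, each 2750 mm tall and 121 mm thick, enclosing a footprint 4230 mm (x) by 3480 mm (y) outside-to-outside, with no floor or roof. The front and back walls (the −y and +y sides) span the full width; the two side walls fit between them.


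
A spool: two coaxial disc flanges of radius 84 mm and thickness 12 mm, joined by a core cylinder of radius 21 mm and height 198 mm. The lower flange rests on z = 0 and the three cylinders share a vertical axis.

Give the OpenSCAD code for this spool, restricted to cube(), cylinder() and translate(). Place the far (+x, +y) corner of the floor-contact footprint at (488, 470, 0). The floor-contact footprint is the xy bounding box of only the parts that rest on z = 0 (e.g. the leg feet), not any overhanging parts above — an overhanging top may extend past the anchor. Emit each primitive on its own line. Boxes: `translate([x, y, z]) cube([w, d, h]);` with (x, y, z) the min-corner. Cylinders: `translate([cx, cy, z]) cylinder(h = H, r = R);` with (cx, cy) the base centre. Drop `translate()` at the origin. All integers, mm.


translate([404, 386, 0]) cylinder(h = 12, r = 84);
translate([404, 386, 12]) cylinder(h = 198, r = 21);
translate([404, 386, 210]) cylinder(h = 12, r = 84);


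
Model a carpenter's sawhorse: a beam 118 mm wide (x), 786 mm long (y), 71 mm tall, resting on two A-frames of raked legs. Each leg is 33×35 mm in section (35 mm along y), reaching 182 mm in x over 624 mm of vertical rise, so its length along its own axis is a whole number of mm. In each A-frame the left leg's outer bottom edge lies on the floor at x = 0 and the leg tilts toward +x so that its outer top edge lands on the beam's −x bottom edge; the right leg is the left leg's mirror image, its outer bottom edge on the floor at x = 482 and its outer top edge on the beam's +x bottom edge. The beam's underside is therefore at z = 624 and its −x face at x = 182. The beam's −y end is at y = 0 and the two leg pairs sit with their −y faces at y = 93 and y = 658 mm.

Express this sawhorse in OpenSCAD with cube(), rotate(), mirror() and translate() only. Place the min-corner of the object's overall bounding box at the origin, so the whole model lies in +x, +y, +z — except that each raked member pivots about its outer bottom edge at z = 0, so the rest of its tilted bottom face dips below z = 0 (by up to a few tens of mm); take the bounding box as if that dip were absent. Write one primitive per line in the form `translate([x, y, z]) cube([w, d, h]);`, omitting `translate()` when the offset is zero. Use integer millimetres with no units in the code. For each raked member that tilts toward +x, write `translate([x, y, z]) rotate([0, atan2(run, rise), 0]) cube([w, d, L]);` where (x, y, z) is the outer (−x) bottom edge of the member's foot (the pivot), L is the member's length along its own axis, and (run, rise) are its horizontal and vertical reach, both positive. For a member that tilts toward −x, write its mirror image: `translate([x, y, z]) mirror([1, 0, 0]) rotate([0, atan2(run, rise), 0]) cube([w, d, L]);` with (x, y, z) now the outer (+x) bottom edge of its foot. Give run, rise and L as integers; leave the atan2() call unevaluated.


translate([182, 0, 624]) cube([118, 786, 71]);
translate([0, 93, 0]) rotate([0, atan2(182, 624), 0]) cube([33, 35, 650]);
translate([482, 93, 0]) mirror([1, 0, 0]) rotate([0, atan2(182, 624), 0]) cube([33, 35, 650]);
translate([0, 658, 0]) rotate([0, atan2(182, 624), 0]) cube([33, 35, 650]);
translate([482, 658, 0]) mirror([1, 0, 0]) rotate([0, atan2(182, 624), 0]) cube([33, 35, 650]);


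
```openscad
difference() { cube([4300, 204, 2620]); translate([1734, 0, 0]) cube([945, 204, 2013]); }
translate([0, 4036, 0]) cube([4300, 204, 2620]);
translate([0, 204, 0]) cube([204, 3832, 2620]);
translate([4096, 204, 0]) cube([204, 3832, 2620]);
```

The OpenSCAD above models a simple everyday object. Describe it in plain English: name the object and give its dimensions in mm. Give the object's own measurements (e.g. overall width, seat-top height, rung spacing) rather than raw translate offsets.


A single room: four walls, each 2620 mm tall and 204 mm thick, enclosing an outside footprint 4300×4240 mm (x × y), no floor or roof. The front and back walls (−y and +y sides) run the full x-width; the side walls fit between their inner faces. A door opening 945 mm wide and 2013 mm tall is cut through the front wall from the floor up, its −x edge 1734 mm from the wall's −x end.


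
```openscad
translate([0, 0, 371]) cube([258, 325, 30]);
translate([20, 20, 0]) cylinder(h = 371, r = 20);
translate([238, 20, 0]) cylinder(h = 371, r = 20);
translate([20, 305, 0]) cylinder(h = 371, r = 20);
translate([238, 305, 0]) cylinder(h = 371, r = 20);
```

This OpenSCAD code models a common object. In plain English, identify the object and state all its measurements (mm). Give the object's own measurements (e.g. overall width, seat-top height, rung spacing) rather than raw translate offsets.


A four-legged stool. The seat is a 258×325×30 mm slab whose top surface is at z = 401 mm; four round legs, each 40 mm in diameter, run from the floor (z = 0) to the underside of the seat, each leg's axis is inset half a diameter from the nearest pair of seat edges (so the leg's bounding box is flush with the corner).


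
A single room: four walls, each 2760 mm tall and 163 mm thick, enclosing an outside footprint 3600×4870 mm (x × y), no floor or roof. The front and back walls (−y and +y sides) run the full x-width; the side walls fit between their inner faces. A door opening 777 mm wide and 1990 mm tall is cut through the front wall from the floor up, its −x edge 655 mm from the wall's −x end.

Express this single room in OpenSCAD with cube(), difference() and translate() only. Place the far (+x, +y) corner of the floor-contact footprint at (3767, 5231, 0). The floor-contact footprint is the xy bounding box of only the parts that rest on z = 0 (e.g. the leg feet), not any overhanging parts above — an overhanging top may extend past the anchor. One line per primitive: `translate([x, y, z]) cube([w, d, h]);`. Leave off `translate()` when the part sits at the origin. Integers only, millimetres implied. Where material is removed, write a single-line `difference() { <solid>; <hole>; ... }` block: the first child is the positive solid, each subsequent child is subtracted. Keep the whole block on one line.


difference() { translate([167, 361, 0]) cube([3600, 163, 2760]); translate([822, 361, 0]) cube([777, 163, 1990]); }
translate([167, 5068, 0]) cube([3600, 163, 2760]);
translate([167, 524, 0]) cube([163, 4544, 2760]);
translate([3604, 524, 0]) cube([163, 4544, 2760]);


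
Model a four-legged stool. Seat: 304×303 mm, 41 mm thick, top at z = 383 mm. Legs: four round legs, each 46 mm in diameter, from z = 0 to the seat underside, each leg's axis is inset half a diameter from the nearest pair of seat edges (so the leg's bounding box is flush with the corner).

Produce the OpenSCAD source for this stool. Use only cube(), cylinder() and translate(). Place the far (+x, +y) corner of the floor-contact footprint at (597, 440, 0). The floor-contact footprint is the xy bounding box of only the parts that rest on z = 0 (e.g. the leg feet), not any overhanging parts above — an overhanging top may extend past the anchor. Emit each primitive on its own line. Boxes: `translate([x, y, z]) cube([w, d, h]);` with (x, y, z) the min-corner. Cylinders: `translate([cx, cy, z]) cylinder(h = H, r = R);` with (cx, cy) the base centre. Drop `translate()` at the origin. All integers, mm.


// leg_h = 383 - 41 = 342
translate([293, 137, 342]) cube([304, 303, 41]);
translate([316, 160, 0]) cylinder(h = 342, r = 23);
translate([574, 160, 0]) cylinder(h = 342, r = 23);
translate([316, 417, 0]) cylinder(h = 342, r = 23);
translate([574, 417, 0]) cylinder(h = 342, r = 23);


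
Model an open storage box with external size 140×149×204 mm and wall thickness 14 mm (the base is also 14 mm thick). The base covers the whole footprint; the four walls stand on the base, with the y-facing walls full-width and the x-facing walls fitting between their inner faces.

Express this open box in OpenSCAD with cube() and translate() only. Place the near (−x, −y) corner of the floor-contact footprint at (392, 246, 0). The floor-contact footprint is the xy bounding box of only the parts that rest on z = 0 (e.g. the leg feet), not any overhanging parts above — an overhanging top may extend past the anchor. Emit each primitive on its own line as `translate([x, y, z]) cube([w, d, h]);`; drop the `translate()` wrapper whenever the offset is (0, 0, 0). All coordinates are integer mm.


translate([392, 246, 0]) cube([140, 149, 14]);
translate([392, 246, 14]) cube([140, 14, 190]);
translate([392, 381, 14]) cube([140, 14, 190]);
translate([392, 260, 14]) cube([14, 121, 190]);
translate([518, 260, 14]) cube([14, 121, 190]);


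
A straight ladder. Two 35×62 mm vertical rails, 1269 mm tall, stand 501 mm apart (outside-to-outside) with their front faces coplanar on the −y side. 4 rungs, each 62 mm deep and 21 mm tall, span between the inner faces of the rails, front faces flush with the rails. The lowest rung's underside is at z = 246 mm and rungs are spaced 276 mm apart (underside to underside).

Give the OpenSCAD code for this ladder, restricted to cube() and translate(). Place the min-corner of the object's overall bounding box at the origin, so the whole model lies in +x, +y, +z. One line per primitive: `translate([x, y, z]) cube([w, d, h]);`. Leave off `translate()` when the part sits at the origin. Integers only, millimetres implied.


cube([35, 62, 1269]);
translate([466, 0, 0]) cube([35, 62, 1269]);
translate([35, 0, 246]) cube([431, 62, 21]);
translate([35, 0, 522]) cube([431, 62, 21]);
translate([35, 0, 798]) cube([431, 62, 21]);
translate([35, 0, 1074]) cube([431, 62, 21]);


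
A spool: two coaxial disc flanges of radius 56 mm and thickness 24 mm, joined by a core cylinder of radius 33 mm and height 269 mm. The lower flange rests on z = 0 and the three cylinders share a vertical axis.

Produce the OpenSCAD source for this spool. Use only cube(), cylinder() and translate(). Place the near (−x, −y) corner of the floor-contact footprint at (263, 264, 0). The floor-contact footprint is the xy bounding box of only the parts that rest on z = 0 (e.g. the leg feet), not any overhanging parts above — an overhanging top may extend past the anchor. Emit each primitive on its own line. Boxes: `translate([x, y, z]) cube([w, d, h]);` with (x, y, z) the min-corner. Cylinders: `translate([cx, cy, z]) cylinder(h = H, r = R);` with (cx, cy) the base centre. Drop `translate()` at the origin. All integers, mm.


translate([319, 320, 0]) cylinder(h = 24, r = 56);
translate([319, 320, 24]) cylinder(h = 269, r = 33);
translate([319, 320, 293]) cylinder(h = 24, r = 56);


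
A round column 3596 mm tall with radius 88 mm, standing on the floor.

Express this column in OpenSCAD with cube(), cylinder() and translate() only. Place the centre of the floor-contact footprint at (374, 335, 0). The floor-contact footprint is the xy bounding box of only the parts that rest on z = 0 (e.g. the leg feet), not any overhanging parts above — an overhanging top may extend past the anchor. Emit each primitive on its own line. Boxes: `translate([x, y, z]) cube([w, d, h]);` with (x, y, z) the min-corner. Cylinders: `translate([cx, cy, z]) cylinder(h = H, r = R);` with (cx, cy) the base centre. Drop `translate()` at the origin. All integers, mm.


translate([374, 335, 0]) cylinder(h = 3596, r = 88);


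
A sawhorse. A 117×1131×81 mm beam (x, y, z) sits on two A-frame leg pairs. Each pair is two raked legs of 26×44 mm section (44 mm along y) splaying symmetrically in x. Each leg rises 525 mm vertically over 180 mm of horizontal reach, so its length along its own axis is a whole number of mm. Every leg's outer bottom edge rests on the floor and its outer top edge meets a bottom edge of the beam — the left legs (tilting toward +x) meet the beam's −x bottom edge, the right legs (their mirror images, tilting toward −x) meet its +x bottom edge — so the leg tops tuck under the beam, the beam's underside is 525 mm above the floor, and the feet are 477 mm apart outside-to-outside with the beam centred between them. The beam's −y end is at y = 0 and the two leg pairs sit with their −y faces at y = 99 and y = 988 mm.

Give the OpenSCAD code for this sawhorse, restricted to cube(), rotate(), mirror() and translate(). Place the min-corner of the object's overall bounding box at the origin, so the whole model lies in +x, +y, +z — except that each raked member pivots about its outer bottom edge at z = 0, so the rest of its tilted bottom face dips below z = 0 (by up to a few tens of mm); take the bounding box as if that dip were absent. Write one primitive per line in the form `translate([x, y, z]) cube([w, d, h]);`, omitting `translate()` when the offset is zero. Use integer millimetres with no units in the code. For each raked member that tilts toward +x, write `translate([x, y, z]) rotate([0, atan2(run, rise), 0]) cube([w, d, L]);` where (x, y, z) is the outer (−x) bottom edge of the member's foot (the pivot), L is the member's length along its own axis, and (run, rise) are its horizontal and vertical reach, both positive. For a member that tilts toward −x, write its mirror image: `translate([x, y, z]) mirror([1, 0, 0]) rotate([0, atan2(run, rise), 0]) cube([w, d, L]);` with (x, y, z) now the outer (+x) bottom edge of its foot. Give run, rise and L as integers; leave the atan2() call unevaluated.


translate([180, 0, 525]) cube([117, 1131, 81]);
translate([0, 99, 0]) rotate([0, atan2(180, 525), 0]) cube([26, 44, 555]);
translate([477, 99, 0]) mirror([1, 0, 0]) rotate([0, atan2(180, 525), 0]) cube([26, 44, 555]);
translate([0, 988, 0]) rotate([0, atan2(180, 525), 0]) cube([26, 44, 555]);
translate([477, 988, 0]) mirror([1, 0, 0]) rotate([0, atan2(180, 525), 0]) cube([26, 44, 555]);


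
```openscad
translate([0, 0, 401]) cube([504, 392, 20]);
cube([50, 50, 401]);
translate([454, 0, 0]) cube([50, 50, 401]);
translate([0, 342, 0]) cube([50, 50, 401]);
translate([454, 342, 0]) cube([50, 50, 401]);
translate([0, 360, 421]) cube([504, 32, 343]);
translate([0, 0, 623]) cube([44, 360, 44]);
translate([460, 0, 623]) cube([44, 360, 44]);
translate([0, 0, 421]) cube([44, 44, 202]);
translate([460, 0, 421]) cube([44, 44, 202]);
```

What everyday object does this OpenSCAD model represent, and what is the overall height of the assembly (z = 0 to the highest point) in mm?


A chair. The overall height is 764 mm.

A slab on four corner posts with a tall panel at the back — a chair. The seat slab sits at z = 401 with thickness 20, and the 343 mm backrest starts at the seat top, so the overall height is 401 + 20 + 343 = 764 mm.


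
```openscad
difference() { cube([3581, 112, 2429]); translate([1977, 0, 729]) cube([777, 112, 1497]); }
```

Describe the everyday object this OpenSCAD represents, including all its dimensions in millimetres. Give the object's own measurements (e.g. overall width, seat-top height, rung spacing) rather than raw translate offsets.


A wall 3581 mm long (x), 112 mm thick (y), 2429 mm tall, with a rectangular window opening cut through it. The opening is 777 mm wide and 1497 mm tall; its sill is at z = 729 mm and its near (−x) edge is 1977 mm from the wall's −x end. The opening passes through the full wall thickness.


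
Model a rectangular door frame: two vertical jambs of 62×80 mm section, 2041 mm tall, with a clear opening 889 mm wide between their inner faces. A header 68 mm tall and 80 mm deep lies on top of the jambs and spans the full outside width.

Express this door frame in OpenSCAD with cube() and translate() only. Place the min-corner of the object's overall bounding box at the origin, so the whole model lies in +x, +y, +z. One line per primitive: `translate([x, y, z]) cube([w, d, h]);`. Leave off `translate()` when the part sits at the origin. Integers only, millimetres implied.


cube([62, 80, 2041]);
translate([951, 0, 0]) cube([62, 80, 2041]);
translate([0, 0, 2041]) cube([1013, 80, 68]);


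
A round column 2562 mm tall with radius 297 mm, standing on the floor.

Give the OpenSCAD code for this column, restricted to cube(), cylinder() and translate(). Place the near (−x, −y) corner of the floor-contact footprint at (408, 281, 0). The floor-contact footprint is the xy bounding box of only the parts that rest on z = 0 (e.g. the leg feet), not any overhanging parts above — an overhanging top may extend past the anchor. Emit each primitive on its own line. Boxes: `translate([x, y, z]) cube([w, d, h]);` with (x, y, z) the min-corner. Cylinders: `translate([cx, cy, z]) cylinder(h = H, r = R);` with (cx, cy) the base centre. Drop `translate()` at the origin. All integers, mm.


translate([705, 578, 0]) cylinder(h = 2562, r = 297);


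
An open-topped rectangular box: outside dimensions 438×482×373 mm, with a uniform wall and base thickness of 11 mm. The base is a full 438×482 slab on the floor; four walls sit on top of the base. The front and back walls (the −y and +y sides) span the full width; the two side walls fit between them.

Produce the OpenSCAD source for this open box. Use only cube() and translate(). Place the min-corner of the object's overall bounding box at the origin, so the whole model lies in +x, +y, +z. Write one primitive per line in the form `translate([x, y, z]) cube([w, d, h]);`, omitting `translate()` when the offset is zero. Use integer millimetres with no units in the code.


cube([438, 482, 11]);
translate([0, 0, 11]) cube([438, 11, 362]);
translate([0, 471, 11]) cube([438, 11, 362]);
translate([0, 11, 11]) cube([11, 460, 362]);
translate([427, 11, 11]) cube([11, 460, 362]);
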